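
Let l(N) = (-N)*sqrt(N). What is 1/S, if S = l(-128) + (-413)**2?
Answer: 170569/29095880913 - 1024*I*sqrt(2)/29095880913 ≈ 5.8623e-6 - 4.9772e-8*I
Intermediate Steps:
l(N) = -N**(3/2)
S = 170569 + 1024*I*sqrt(2) (S = -(-128)**(3/2) + (-413)**2 = -(-1024)*I*sqrt(2) + 170569 = 1024*I*sqrt(2) + 170569 = 170569 + 1024*I*sqrt(2) ≈ 1.7057e+5 + 1448.2*I)
1/S = 1/(170569 + 1024*I*sqrt(2))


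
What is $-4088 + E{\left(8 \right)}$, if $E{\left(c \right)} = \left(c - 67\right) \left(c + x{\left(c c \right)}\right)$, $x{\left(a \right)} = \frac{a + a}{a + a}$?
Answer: $-4619$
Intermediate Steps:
$x{\left(a \right)} = 1$ ($x{\left(a \right)} = \frac{2 a}{2 a} = 2 a \frac{1}{2 a} = 1$)
$E{\left(c \right)} = \left(1 + c\right) \left(-67 + c\right)$ ($E{\left(c \right)} = \left(c - 67\right) \left(c + 1\right) = \left(-67 + c\right) \left(1 + c\right) = \left(1 + c\right) \left(-67 + c\right)$)
$-4088 + E{\left(8 \right)} = -4088 - \left(595 - 64\right) = -4088 - 531 = -4619$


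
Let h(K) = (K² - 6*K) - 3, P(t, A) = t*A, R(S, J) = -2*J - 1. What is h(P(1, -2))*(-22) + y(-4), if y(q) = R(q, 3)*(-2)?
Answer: -272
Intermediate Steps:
R(S, J) = -1 - 2*J
P(t, A) = A*t
y(q) = 14 (y(q) = (-1 - 2*3)*(-2) = (-1 - 6)*(-2) = -7*(-2) = 14)
h(K) = -3 + K² - 6*K
h(P(1, -2))*(-22) + y(-4) = (-3 + (-2*1)² - (-12))*(-22) + 14 = (-3 + (-2)² - 6*(-2))*(-22) + 14 = (-3 + 4 + 12)*(-22) + 14 = 13*(-22) + 14 = -286 + 14 = -272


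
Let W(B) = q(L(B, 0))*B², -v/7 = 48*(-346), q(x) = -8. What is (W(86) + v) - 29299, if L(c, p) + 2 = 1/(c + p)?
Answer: 27789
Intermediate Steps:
L(c, p) = -2 + 1/(c + p)
v = 116256 (v = -336*(-346) = -7*(-16608) = 116256)
W(B) = -8*B²
(W(86) + v) - 29299 = (-8*86² + 116256) - 29299 = (-8*7396 + 116256) - 29299 = (-59168 + 116256) - 29299 = 57088 - 29299 = 27789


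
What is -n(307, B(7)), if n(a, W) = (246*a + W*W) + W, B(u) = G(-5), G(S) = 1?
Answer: -75524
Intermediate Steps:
B(u) = 1
n(a, W) = W + W**2 + 246*a (n(a, W) = (246*a + W**2) + W = (W**2 + 246*a) + W = W + W**2 + 246*a)
-n(307, B(7)) = -(1 + 1**2 + 246*307) = -(1 + 1 + 75522) = -1*75524 = -75524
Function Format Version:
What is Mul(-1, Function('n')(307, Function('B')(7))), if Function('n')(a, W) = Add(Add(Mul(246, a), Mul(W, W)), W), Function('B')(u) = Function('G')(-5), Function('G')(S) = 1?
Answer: -75524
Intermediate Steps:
Function('B')(u) = 1
Function('n')(a, W) = Add(W, Pow(W, 2), Mul(246, a)) (Function('n')(a, W) = Add(Add(Mul(246, a), Pow(W, 2)), W) = Add(Add(Pow(W, 2), Mul(246, a)), W) = Add(W, Pow(W, 2), Mul(246, a)))
Mul(-1, Function('n')(307, Function('B')(7))) = Mul(-1, Add(1, Pow(1, 2), Mul(246, 307))) = Mul(-1, Add(1, 1, 75522)) = Mul(-1, 75524) = -75524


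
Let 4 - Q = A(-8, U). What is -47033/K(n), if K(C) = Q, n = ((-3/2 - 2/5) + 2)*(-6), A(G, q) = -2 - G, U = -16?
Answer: 47033/2 ≈ 23517.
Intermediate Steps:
n = -⅗ (n = ((-3*½ - 2*⅕) + 2)*(-6) = ((-3/2 - ⅖) + 2)*(-6) = (-19/10 + 2)*(-6) = (⅒)*(-6) = -⅗ ≈ -0.60000)
Q = -2 (Q = 4 - (-2 - 1*(-8)) = 4 - (-2 + 8) = 4 - 1*6 = 4 - 6 = -2)
K(C) = -2
-47033/K(n) = -47033/(-2) = -47033*(-½) = 47033/2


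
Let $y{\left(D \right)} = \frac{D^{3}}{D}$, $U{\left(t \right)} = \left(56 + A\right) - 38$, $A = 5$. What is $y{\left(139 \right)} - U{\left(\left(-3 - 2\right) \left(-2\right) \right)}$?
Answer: $19298$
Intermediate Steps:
$U{\left(t \right)} = 23$ ($U{\left(t \right)} = \left(56 + 5\right) - 38 = 61 - 38 = 23$)
$y{\left(D \right)} = D^{2}$
$y{\left(139 \right)} - U{\left(\left(-3 - 2\right) \left(-2\right) \right)} = 139^{2} - 23 = 19321 - 23 = 19298$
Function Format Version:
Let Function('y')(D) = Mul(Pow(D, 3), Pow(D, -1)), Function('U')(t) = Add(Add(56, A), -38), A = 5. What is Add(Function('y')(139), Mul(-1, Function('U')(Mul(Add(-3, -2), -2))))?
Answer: 19298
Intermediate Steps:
Function('U')(t) = 23 (Function('U')(t) = Add(Add(56, 5), -38) = Add(61, -38) = 23)
Function('y')(D) = Pow(D, 2)
Add(Function('y')(139), Mul(-1, Function('U')(Mul(Add(-3, -2), -2)))) = Add(Pow(139, 2), Mul(-1, 23)) = Add(19321, -23) = 19298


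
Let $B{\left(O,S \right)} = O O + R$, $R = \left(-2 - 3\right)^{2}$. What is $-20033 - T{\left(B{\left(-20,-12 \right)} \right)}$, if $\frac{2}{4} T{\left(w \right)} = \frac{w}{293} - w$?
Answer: $- \frac{5621469}{293} \approx -19186.0$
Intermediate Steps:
$R = 25$ ($R = \left(-5\right)^{2} = 25$)
$B{\left(O,S \right)} = 25 + O^{2}$ ($B{\left(O,S \right)} = O O + 25 = O^{2} + 25 = 25 + O^{2}$)
$T{\left(w \right)} = - \frac{584 w}{293}$ ($T{\left(w \right)} = 2 \left(\frac{w}{293} - w\right) = 2 \left(- \frac{292 w}{293}\right) = - \frac{584 w}{293}$)
$-20033 - T{\left(B{\left(-20,-12 \right)} \right)} = -20033 - - \frac{584 \left(25 + \left(-20\right)^{2}\right)}{293} = -20033 - - \frac{584 \left(25 + 400\right)}{293} = -20033 - \left(- \frac{584}{293}\right) 425 = -20033 - - \frac{248200}{293} = -20033 + \frac{248200}{293} = - \frac{5621469}{293}$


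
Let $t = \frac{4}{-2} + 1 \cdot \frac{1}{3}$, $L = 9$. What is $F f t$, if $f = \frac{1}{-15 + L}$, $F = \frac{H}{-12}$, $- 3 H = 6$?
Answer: $\frac{5}{108} \approx 0.046296$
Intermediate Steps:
$H = -2$ ($H = \left(- \frac{1}{3}\right) 6 = -2$)
$t = - \frac{5}{3}$ ($t = 4 \left(- \frac{1}{2}\right) + 1 \cdot \frac{1}{3} = -2 + \frac{1}{3} = - \frac{5}{3} \approx -1.6667$)
$F = \frac{1}{6}$ ($F = - \frac{2}{-12} = \left(-2\right) \left(- \frac{1}{12}\right) = \frac{1}{6} \approx 0.16667$)
$f = - \frac{1}{6}$ ($f = \frac{1}{-15 + 9} = \frac{1}{-6} = - \frac{1}{6} \approx -0.16667$)
$F f t = \frac{1}{6} \left(- \frac{1}{6}\right) \left(- \frac{5}{3}\right) = \left(- \frac{1}{36}\right) \left(- \frac{5}{3}\right) = \frac{5}{108}$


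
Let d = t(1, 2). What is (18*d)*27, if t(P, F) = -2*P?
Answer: -972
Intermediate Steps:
d = -2 (d = -2*1 = -2)
(18*d)*27 = (18*(-2))*27 = -36*27 = -972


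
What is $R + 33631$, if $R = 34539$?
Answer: $68170$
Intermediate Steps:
$R + 33631 = 34539 + 33631 = 68170$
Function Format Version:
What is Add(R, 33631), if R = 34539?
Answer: 68170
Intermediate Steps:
Add(R, 33631) = Add(34539, 33631) = 68170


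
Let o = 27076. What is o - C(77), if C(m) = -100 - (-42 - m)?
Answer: 27057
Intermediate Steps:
C(m) = -58 + m (C(m) = -100 + (42 + m) = -58 + m)
o - C(77) = 27076 - (-58 + 77) = 27076 - 1*19 = 27076 - 19 = 27057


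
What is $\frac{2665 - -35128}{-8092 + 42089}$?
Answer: $\frac{37793}{33997} \approx 1.1117$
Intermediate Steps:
$\frac{2665 - -35128}{-8092 + 42089} = \frac{2665 + 35128}{33997} = 37793 \cdot \frac{1}{33997} = \frac{37793}{33997}$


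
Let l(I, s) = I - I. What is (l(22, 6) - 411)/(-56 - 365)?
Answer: 411/421 ≈ 0.97625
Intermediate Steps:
l(I, s) = 0
(l(22, 6) - 411)/(-56 - 365) = (0 - 411)/(-56 - 365) = -411/(-421) = -411*(-1/421) = 411/421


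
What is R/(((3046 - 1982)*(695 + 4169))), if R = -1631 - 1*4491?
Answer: -3061/2587648 ≈ -0.0011829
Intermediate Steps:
R = -6122 (R = -1631 - 4491 = -6122)
R/(((3046 - 1982)*(695 + 4169))) = -6122*1/((695 + 4169)*(3046 - 1982)) = -6122/(1064*4864) = -6122/5175296 = -6122*1/5175296 = -3061/2587648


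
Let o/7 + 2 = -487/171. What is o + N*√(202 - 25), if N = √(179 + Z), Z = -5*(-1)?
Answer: -5803/171 + 2*√8142 ≈ 146.53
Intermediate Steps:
Z = 5
o = -5803/171 (o = -14 + 7*(-487/171) = -14 - 3409/171 = -5803/171 ≈ -33.936)
N = 2*√46 (N = √(179 + 5) = √184 = 2*√46 ≈ 13.565)
o + N*√(202 - 25) = -5803/171 + (2*√46)*√(202 - 25) = -5803/171 + (2*√46)*√177 = -5803/171 + 2*√8142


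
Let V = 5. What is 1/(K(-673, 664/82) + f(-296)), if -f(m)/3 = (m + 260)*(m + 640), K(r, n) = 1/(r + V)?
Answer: 668/24817535 ≈ 2.6916e-5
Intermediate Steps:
K(r, n) = 1/(5 + r) (K(r, n) = 1/(r + 5) = 1/(5 + r))
f(m) = -3*(260 + m)*(640 + m) (f(m) = -3*(m + 260)*(m + 640) = -3*(260 + m)*(640 + m))
1/(K(-673, 664/82) + f(-296)) = 1/(1/(5 - 673) + (-499200 - 2700*(-296) - 3*(-296)²)) = 1/(1/(-668) + (-499200 + 799200 - 3*87616)) = 1/(-1/668 + (-499200 + 799200 - 262848)) = 1/(-1/668 + 37152) = 1/(24817535/668) = 668/24817535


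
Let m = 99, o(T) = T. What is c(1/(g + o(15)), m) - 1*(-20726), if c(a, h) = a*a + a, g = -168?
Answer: 485174782/23409 ≈ 20726.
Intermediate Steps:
c(a, h) = a + a² (c(a, h) = a² + a = a + a²)
c(1/(g + o(15)), m) - 1*(-20726) = (1 + 1/(-168 + 15))/(-168 + 15) - 1*(-20726) = (1 + 1/(-153))/(-153) + 20726 = -(1 - 1/153)/153 + 20726 = -1/153*152/153 + 20726 = -152/23409 + 20726 = 485174782/23409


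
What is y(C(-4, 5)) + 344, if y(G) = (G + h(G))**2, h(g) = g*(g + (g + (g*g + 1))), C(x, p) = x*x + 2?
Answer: 42458600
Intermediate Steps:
C(x, p) = 2 + x**2 (C(x, p) = x**2 + 2 = 2 + x**2)
h(g) = g*(1 + g**2 + 2*g) (h(g) = g*(g + (g + (g**2 + 1))) = g*(g + (g + (1 + g**2))) = g*(g + (1 + g + g**2)) = g*(1 + g**2 + 2*g))
y(G) = (G + G*(1 + G**2 + 2*G))**2
y(C(-4, 5)) + 344 = (2 + (-4)**2)**2*(2 + (2 + (-4)**2)**2 + 2*(2 + (-4)**2))**2 + 344 = (2 + 16)**2*(2 + (2 + 16)**2 + 2*(2 + 16))**2 + 344 = 18**2*(2 + 18**2 + 2*18)**2 + 344 = 324*(2 + 324 + 36)**2 + 344 = 324*362**2 + 344 = 324*131044 + 344 = 42458256 + 344 = 42458600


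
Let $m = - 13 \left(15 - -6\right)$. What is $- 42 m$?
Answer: $11466$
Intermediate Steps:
$m = -273$ ($m = - 13 \left(15 + 6\right) = \left(-13\right) 21 = -273$)
$- 42 m = \left(-42\right) \left(-273\right) = 11466$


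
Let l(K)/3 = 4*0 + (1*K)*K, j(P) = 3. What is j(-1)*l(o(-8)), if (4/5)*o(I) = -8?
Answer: 900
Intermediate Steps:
o(I) = -10 (o(I) = (5/4)*(-8) = -10)
l(K) = 3*K**2 (l(K) = 3*(4*0 + (1*K)*K) = 3*(0 + K*K) = 3*(0 + K**2) = 3*K**2)
j(-1)*l(o(-8)) = 3*(3*(-10)**2) = 3*(3*100) = 3*300 = 900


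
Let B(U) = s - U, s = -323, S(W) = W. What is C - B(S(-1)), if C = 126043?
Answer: 126365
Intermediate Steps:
B(U) = -323 - U
C - B(S(-1)) = 126043 - (-323 - 1*(-1)) = 126043 - (-323 + 1) = 126043 - 1*(-322) = 126043 + 322 = 126365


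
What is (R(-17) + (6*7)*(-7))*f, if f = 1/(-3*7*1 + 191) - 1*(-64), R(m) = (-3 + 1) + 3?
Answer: -3188133/170 ≈ -18754.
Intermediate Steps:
R(m) = 1 (R(m) = -2 + 3 = 1)
f = 10881/170 (f = 1/(-21*1 + 191) + 64 = 1/(-21 + 191) + 64 = 1/170 + 64 = 10881/170 ≈ 64.006)
(R(-17) + (6*7)*(-7))*f = (1 + (6*7)*(-7))*(10881/170) = (1 + 42*(-7))*(10881/170) = (1 - 294)*(10881/170) = -293*10881/170 = -3188133/170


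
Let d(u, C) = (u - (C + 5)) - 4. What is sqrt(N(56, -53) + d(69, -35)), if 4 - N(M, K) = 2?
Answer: sqrt(97) ≈ 9.8489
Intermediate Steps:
N(M, K) = 2 (N(M, K) = 4 - 1*2 = 4 - 2 = 2)
d(u, C) = -9 + u - C (d(u, C) = (u - (5 + C)) - 4 = (u + (-5 - C)) - 4 = (-5 + u - C) - 4 = -9 + u - C)
sqrt(N(56, -53) + d(69, -35)) = sqrt(2 + (-9 + 69 - 1*(-35))) = sqrt(2 + (-9 + 69 + 35)) = sqrt(2 + 95) = sqrt(97)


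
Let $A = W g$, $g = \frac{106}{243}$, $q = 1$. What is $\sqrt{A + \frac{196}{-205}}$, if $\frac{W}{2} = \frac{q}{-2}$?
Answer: $\frac{i \sqrt{42655170}}{5535} \approx 1.18 i$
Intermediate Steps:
$g = \frac{106}{243}$ ($g = 106 \cdot \frac{1}{243} = \frac{106}{243} \approx 0.43621$)
$W = -1$ ($W = 2 \cdot 1 \frac{1}{-2} = 2 \cdot 1 \left(- \frac{1}{2}\right) = 2 \left(- \frac{1}{2}\right) = -1$)
$A = - \frac{106}{243}$ ($A = \left(-1\right) \frac{106}{243} = - \frac{106}{243} \approx -0.43621$)
$\sqrt{A + \frac{196}{-205}} = \sqrt{- \frac{106}{243} + \frac{196}{-205}} = \sqrt{- \frac{106}{243} + 196 \left(- \frac{1}{205}\right)} = \sqrt{- \frac{106}{243} - \frac{196}{205}} = \sqrt{- \frac{69358}{49815}} = \frac{i \sqrt{42655170}}{5535}$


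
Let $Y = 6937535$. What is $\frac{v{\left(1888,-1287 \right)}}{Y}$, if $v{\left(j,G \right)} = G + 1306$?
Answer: $\frac{19}{6937535} \approx 2.7387 \cdot 10^{-6}$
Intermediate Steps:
$v{\left(j,G \right)} = 1306 + G$
$\frac{v{\left(1888,-1287 \right)}}{Y} = \frac{1306 - 1287}{6937535} = 19 \cdot \frac{1}{6937535} = \frac{19}{6937535}$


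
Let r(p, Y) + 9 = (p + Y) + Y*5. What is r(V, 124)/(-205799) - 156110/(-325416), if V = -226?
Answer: 15980822573/33485143692 ≈ 0.47725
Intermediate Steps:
r(p, Y) = -9 + p + 6*Y (r(p, Y) = -9 + ((p + Y) + Y*5) = -9 + ((Y + p) + 5*Y) = -9 + (p + 6*Y) = -9 + p + 6*Y)
r(V, 124)/(-205799) - 156110/(-325416) = (-9 - 226 + 6*124)/(-205799) - 156110/(-325416) = (-9 - 226 + 744)*(-1/205799) - 156110*(-1/325416) = 509*(-1/205799) + 78055/162708 = -509/205799 + 78055/162708 = 15980822573/33485143692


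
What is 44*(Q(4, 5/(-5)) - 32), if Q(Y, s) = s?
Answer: -1452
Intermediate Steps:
44*(Q(4, 5/(-5)) - 32) = 44*(5/(-5) - 32) = 44*(5*(-⅕) - 32) = 44*(-1 - 32) = 44*(-33) = -1452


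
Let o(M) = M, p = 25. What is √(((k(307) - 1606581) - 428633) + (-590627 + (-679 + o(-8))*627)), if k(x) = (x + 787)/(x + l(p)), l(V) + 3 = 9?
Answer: 2*I*√74862680822/313 ≈ 1748.3*I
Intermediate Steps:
l(V) = 6 (l(V) = -3 + 9 = 6)
k(x) = (787 + x)/(6 + x) (k(x) = (x + 787)/(x + 6) = (787 + x)/(6 + x))
√(((k(307) - 1606581) - 428633) + (-590627 + (-679 + o(-8))*627)) = √((((787 + 307)/(6 + 307) - 1606581) - 428633) + (-590627 + (-679 - 8)*627)) = √(((1094/313 - 1606581) - 428633) + (-590627 - 687*627)) = √((((1/313)*1094 - 1606581) - 428633) + (-590627 - 430749)) = √(((1094/313 - 1606581) - 428633) - 1021376) = √((-502858759/313 - 428633) - 1021376) = √(-637020888/313 - 1021376) = √(-956711576/313) = 2*I*√74862680822/313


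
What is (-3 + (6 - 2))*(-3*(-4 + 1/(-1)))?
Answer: 15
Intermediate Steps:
(-3 + (6 - 2))*(-3*(-4 + 1/(-1))) = (-3 + 4)*(-3*(-4 - 1)) = 1*(-3*(-5)) = 1*15 = 15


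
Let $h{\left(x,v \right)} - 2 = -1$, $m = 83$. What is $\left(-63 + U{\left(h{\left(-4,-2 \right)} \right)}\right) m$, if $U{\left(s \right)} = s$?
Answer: $-5146$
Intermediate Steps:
$h{\left(x,v \right)} = 1$ ($h{\left(x,v \right)} = 2 - 1 = 1$)
$\left(-63 + U{\left(h{\left(-4,-2 \right)} \right)}\right) m = \left(-63 + 1\right) 83 = \left(-62\right) 83 = -5146$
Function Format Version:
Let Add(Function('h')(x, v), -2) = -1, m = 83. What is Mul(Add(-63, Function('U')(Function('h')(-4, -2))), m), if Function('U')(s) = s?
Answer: -5146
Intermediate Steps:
Function('h')(x, v) = 1 (Function('h')(x, v) = Add(2, -1) = 1)
Mul(Add(-63, Function('U')(Function('h')(-4, -2))), m) = Mul(Add(-63, 1), 83) = Mul(-62, 83) = -5146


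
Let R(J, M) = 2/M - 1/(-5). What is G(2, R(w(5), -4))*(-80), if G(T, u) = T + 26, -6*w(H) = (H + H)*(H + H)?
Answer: -2240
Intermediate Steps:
w(H) = -2*H²/3 (w(H) = -(H + H)*(H + H)/6 = -2*H*2*H/6 = -2*H²/3)
R(J, M) = ⅕ + 2/M (R(J, M) = 2/M - 1*(-⅕) = 2/M + ⅕ = ⅕ + 2/M)
G(T, u) = 26 + T
G(2, R(w(5), -4))*(-80) = (26 + 2)*(-80) = 28*(-80) = -2240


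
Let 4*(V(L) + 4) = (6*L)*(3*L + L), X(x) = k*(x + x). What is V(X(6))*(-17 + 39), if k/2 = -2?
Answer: 304040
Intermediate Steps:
k = -4 (k = 2*(-2) = -4)
X(x) = -8*x (X(x) = -4*(x + x) = -8*x)
V(L) = -4 + 6*L² (V(L) = -4 + ((6*L)*(3*L + L))/4 = -4 + ((6*L)*(4*L))/4 = -4 + (24*L²)/4 = -4 + 6*L²)
V(X(6))*(-17 + 39) = (-4 + 6*(-8*6)²)*(-17 + 39) = (-4 + 6*(-48)²)*22 = (-4 + 6*2304)*22 = (-4 + 13824)*22 = 13820*22 = 304040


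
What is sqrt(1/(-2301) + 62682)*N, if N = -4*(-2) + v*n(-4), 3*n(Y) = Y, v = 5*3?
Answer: -4*sqrt(331876177581)/767 ≈ -3004.4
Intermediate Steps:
v = 15
n(Y) = Y/3
N = -12 (N = -4*(-2) + 15*((1/3)*(-4)) = 8 + 15*(-4/3) = 8 - 20 = -12)
sqrt(1/(-2301) + 62682)*N = sqrt(1/(-2301) + 62682)*(-12) = sqrt(-1/2301 + 62682)*(-12) = sqrt(144231281/2301)*(-12) = (sqrt(331876177581)/2301)*(-12) = -4*sqrt(331876177581)/767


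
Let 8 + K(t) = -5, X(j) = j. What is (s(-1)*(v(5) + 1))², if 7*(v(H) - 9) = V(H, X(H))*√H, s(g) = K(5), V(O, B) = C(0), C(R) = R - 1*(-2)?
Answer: 831480/49 + 6760*√5/7 ≈ 19128.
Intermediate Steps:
C(R) = 2 + R (C(R) = R + 2 = 2 + R)
V(O, B) = 2 (V(O, B) = 2 + 0 = 2)
K(t) = -13 (K(t) = -8 - 5 = -13)
s(g) = -13
v(H) = 9 + 2*√H/7 (v(H) = 9 + (2*√H)/7 = 9 + 2*√H/7)
(s(-1)*(v(5) + 1))² = (-13*((9 + 2*√5/7) + 1))² = (-13*(10 + 2*√5/7))² = (-130 - 26*√5/7)²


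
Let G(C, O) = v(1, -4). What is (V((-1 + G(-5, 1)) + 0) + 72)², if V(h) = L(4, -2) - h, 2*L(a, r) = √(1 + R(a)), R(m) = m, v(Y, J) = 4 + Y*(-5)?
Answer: (148 + √5)²/4 ≈ 5642.7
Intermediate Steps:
v(Y, J) = 4 - 5*Y
G(C, O) = -1 (G(C, O) = 4 - 5*1 = 4 - 5 = -1)
L(a, r) = √(1 + a)/2
V(h) = √5/2 - h (V(h) = √(1 + 4)/2 - h = √5/2 - h)
(V((-1 + G(-5, 1)) + 0) + 72)² = ((√5/2 - ((-1 - 1) + 0)) + 72)² = ((√5/2 - (-2 + 0)) + 72)² = ((√5/2 - 1*(-2)) + 72)² = ((√5/2 + 2) + 72)² = ((2 + √5/2) + 72)² = (74 + √5/2)²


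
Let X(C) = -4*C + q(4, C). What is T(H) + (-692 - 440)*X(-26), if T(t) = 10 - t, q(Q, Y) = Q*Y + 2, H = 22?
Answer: -2276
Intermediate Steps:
q(Q, Y) = 2 + Q*Y
X(C) = 2 (X(C) = -4*C + (2 + 4*C) = 2)
T(H) + (-692 - 440)*X(-26) = (10 - 1*22) + (-692 - 440)*2 = (10 - 22) - 1132*2 = -12 - 2264 = -2276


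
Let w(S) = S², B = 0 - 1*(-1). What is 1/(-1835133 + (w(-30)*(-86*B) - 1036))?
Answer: -1/1913569 ≈ -5.2258e-7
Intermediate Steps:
B = 1 (B = 0 + 1 = 1)
1/(-1835133 + (w(-30)*(-86*B) - 1036)) = 1/(-1835133 + ((-30)²*(-86*1) - 1036)) = 1/(-1835133 + (900*(-86) - 1036)) = 1/(-1835133 + (-77400 - 1036)) = 1/(-1835133 - 78436) = 1/(-1913569) = -1/1913569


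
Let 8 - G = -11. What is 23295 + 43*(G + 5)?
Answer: 24327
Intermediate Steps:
G = 19 (G = 8 - 1*(-11) = 8 + 11 = 19)
23295 + 43*(G + 5) = 23295 + 43*(19 + 5) = 23295 + 43*24 = 23295 + 1032 = 24327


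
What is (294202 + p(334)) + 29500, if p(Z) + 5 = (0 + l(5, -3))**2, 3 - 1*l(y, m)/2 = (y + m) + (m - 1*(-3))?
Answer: 323701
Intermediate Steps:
l(y, m) = -4*m - 2*y (l(y, m) = 6 - 2*((y + m) + (m - 1*(-3))) = 6 - 2*((m + y) + (m + 3)) = 6 - 2*((m + y) + (3 + m)) = 6 - 2*(3 + y + 2*m) = 6 + (-6 - 4*m - 2*y) = -4*m - 2*y)
p(Z) = -1 (p(Z) = -5 + (0 + (-4*(-3) - 2*5))**2 = -5 + (0 + (12 - 10))**2 = -5 + (0 + 2)**2 = -5 + 2**2 = -5 + 4 = -1)
(294202 + p(334)) + 29500 = (294202 - 1) + 29500 = 294201 + 29500 = 323701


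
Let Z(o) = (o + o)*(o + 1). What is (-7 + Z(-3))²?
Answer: 25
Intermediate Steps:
Z(o) = 2*o*(1 + o) (Z(o) = (2*o)*(1 + o) = 2*o*(1 + o))
(-7 + Z(-3))² = (-7 + 2*(-3)*(1 - 3))² = (-7 + 2*(-3)*(-2))² = (-7 + 12)² = 5² = 25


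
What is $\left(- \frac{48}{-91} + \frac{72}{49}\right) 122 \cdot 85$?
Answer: $\frac{13190640}{637} \approx 20707.0$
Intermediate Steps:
$\left(- \frac{48}{-91} + \frac{72}{49}\right) 122 \cdot 85 = \left(\left(-48\right) \left(- \frac{1}{91}\right) + 72 \cdot \frac{1}{49}\right) 122 \cdot 85 = \left(\frac{48}{91} + \frac{72}{49}\right) 122 \cdot 85 = \frac{1272}{637} \cdot 122 \cdot 85 = \frac{155184}{637} \cdot 85 = \frac{13190640}{637}$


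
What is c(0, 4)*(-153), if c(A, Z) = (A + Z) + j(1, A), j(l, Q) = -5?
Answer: 153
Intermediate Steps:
c(A, Z) = -5 + A + Z (c(A, Z) = (A + Z) - 5 = -5 + A + Z)
c(0, 4)*(-153) = (-5 + 0 + 4)*(-153) = -1*(-153) = 153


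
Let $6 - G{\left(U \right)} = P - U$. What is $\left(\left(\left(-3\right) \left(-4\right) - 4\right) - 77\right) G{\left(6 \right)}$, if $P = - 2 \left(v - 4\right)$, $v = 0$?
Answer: $-276$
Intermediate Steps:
$P = 8$ ($P = - 2 \left(0 - 4\right) = \left(-2\right) \left(-4\right) = 8$)
$G{\left(U \right)} = -2 + U$ ($G{\left(U \right)} = 6 - \left(8 - U\right) = 6 + \left(-8 + U\right) = -2 + U$)
$\left(\left(\left(-3\right) \left(-4\right) - 4\right) - 77\right) G{\left(6 \right)} = \left(\left(\left(-3\right) \left(-4\right) - 4\right) - 77\right) \left(-2 + 6\right) = \left(\left(12 - 4\right) - 77\right) 4 = \left(8 - 77\right) 4 = \left(-69\right) 4 = -276$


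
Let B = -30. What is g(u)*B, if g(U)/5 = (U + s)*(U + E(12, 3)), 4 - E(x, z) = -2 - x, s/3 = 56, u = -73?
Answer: 783750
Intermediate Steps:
s = 168 (s = 3*56 = 168)
E(x, z) = 6 + x (E(x, z) = 4 - (-2 - x) = 4 + (2 + x) = 6 + x)
g(U) = 5*(18 + U)*(168 + U) (g(U) = 5*((U + 168)*(U + (6 + 12))) = 5*((168 + U)*(U + 18)) = 5*((168 + U)*(18 + U)) = 5*((18 + U)*(168 + U)) = 5*(18 + U)*(168 + U))
g(u)*B = (15120 + 5*(-73)**2 + 930*(-73))*(-30) = (15120 + 5*5329 - 67890)*(-30) = (15120 + 26645 - 67890)*(-30) = -26125*(-30) = 783750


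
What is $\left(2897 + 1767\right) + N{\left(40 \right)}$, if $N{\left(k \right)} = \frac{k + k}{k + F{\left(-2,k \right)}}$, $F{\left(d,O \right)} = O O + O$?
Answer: $\frac{97945}{21} \approx 4664.0$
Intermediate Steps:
$F{\left(d,O \right)} = O + O^{2}$ ($F{\left(d,O \right)} = O^{2} + O = O + O^{2}$)
$N{\left(k \right)} = \frac{2 k}{k + k \left(1 + k\right)}$ ($N{\left(k \right)} = \frac{k + k}{k + k \left(1 + k\right)} = \frac{2 k}{k + k \left(1 + k\right)}$)
$\left(2897 + 1767\right) + N{\left(40 \right)} = \left(2897 + 1767\right) + \frac{2}{2 + 40} = 4664 + \frac{2}{42} = 4664 + 2 \cdot \frac{1}{42} = 4664 + \frac{1}{21} = \frac{97945}{21}$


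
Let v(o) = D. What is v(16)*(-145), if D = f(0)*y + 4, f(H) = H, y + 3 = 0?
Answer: -580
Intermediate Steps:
y = -3 (y = -3 + 0 = -3)
D = 4 (D = 0*(-3) + 4 = 0 + 4 = 4)
v(o) = 4
v(16)*(-145) = 4*(-145) = -580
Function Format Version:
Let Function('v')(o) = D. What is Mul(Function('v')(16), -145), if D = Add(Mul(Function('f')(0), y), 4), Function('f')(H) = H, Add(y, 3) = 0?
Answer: -580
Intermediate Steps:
y = -3 (y = Add(-3, 0) = -3)
D = 4 (D = Add(Mul(0, -3), 4) = Add(0, 4) = 4)
Function('v')(o) = 4
Mul(Function('v')(16), -145) = Mul(4, -145) = -580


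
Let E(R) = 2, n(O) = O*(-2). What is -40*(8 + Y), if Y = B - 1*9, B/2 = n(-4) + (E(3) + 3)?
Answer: -1000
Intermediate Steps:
n(O) = -2*O
B = 26 (B = 2*(-2*(-4) + (2 + 3)) = 2*(8 + 5) = 2*13 = 26)
Y = 17 (Y = 26 - 1*9 = 26 - 9 = 17)
-40*(8 + Y) = -40*(8 + 17) = -40*25 = -1000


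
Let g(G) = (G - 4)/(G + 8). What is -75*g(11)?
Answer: -525/19 ≈ -27.632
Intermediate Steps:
g(G) = (-4 + G)/(8 + G)
-75*g(11) = -75*(-4 + 11)/(8 + 11) = -75*7/19 = -525/19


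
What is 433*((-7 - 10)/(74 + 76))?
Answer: -7361/150 ≈ -49.073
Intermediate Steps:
433*((-7 - 10)/(74 + 76)) = 433*(-17/150) = -7361/150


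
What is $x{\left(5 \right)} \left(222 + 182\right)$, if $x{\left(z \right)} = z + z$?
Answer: $4040$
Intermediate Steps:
$x{\left(z \right)} = 2 z$
$x{\left(5 \right)} \left(222 + 182\right) = 2 \cdot 5 \left(222 + 182\right) = 10 \cdot 404 = 4040$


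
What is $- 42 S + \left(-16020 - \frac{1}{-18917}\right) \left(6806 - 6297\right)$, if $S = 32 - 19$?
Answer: $- \frac{154262951233}{18917} \approx -8.1547 \cdot 10^{6}$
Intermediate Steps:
$S = 13$
$- 42 S + \left(-16020 - \frac{1}{-18917}\right) \left(6806 - 6297\right) = \left(-42\right) 13 + \left(-16020 - \frac{1}{-18917}\right) \left(6806 - 6297\right) = -546 + \left(-16020 - - \frac{1}{18917}\right) 509 = -546 + \left(-16020 + \frac{1}{18917}\right) 509 = -546 - \frac{154252622551}{18917} = - \frac{154262951233}{18917}$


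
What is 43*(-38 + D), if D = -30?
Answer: -2924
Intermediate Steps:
43*(-38 + D) = 43*(-38 - 30) = 43*(-68) = -2924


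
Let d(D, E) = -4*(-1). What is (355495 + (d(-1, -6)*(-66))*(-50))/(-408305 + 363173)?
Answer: -368695/45132 ≈ -8.1693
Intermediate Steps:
d(D, E) = 4
(355495 + (d(-1, -6)*(-66))*(-50))/(-408305 + 363173) = (355495 + (4*(-66))*(-50))/(-408305 + 363173) = (355495 - 264*(-50))/(-45132) = (355495 + 13200)*(-1/45132) = 368695*(-1/45132) = -368695/45132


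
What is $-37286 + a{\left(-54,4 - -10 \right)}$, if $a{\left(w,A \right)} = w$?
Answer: $-37340$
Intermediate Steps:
$-37286 + a{\left(-54,4 - -10 \right)} = -37286 - 54 = -37340$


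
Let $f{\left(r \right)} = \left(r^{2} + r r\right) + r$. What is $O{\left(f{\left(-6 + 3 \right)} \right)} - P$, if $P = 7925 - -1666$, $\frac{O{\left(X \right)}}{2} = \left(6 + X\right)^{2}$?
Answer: $-8709$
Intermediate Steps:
$f{\left(r \right)} = r + 2 r^{2}$ ($f{\left(r \right)} = \left(r^{2} + r^{2}\right) + r = 2 r^{2} + r = r + 2 r^{2}$)
$O{\left(X \right)} = 2 \left(6 + X\right)^{2}$
$P = 9591$ ($P = 7925 + 1666 = 9591$)
$O{\left(f{\left(-6 + 3 \right)} \right)} - P = 2 \left(6 + \left(-6 + 3\right) \left(1 + 2 \left(-6 + 3\right)\right)\right)^{2} - 9591 = 2 \left(6 - 3 \left(1 + 2 \left(-3\right)\right)\right)^{2} - 9591 = 2 \left(6 - 3 \left(1 - 6\right)\right)^{2} - 9591 = 2 \left(6 - -15\right)^{2} - 9591 = 2 \left(6 + 15\right)^{2} - 9591 = 2 \cdot 21^{2} - 9591 = 2 \cdot 441 - 9591 = 882 - 9591 = -8709$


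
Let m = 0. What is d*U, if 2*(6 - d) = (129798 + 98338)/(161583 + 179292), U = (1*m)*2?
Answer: 0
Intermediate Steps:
U = 0 (U = (1*0)*2 = 0*2 = 0)
d = 1931182/340875 (d = 6 - (129798 + 98338)/(2*(161583 + 179292)) = 6 - 114068/340875 = 1931182/340875 ≈ 5.6654)
d*U = (1931182/340875)*0 = 0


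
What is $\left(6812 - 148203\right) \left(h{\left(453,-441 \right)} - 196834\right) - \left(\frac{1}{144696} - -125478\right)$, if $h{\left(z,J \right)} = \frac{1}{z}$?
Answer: $\frac{608069743430752273}{21849096} \approx 2.783 \cdot 10^{10}$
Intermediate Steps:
$\left(6812 - 148203\right) \left(h{\left(453,-441 \right)} - 196834\right) - \left(\frac{1}{144696} - -125478\right) = \left(6812 - 148203\right) \left(\frac{1}{453} - 196834\right) - \left(\frac{1}{144696} - -125478\right) = - 141391 \left(\frac{1}{453} - 196834\right) - \left(\frac{1}{144696} + 125478\right) = \left(-141391\right) \left(- \frac{89165801}{453}\right) - \frac{18156164689}{144696} = \frac{12607241769191}{453} - \frac{18156164689}{144696} = \frac{608069743430752273}{21849096}$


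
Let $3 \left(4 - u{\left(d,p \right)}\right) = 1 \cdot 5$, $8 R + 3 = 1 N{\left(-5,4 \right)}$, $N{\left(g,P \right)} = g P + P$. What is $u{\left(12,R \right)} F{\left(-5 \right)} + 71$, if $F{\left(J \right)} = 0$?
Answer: $71$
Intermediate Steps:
$N{\left(g,P \right)} = P + P g$ ($N{\left(g,P \right)} = P g + P = P + P g$)
$R = - \frac{19}{8}$ ($R = - \frac{3}{8} + \frac{1 \cdot 4 \left(1 - 5\right)}{8} = - \frac{3}{8} + \frac{1 \cdot 4 \left(-4\right)}{8} = - \frac{3}{8} + \frac{1 \left(-16\right)}{8} = - \frac{3}{8} + \frac{1}{8} \left(-16\right) = - \frac{3}{8} - 2 = - \frac{19}{8} \approx -2.375$)
$u{\left(d,p \right)} = \frac{7}{3}$ ($u{\left(d,p \right)} = 4 - \frac{1 \cdot 5}{3} = 4 - \frac{5}{3} = \frac{7}{3}$)
$u{\left(12,R \right)} F{\left(-5 \right)} + 71 = \frac{7}{3} \cdot 0 + 71 = 0 + 71 = 71$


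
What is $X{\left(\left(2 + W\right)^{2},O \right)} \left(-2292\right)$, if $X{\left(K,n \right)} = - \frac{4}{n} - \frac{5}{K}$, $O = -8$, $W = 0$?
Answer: $1719$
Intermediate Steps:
$X{\left(K,n \right)} = - \frac{5}{K} - \frac{4}{n}$
$X{\left(\left(2 + W\right)^{2},O \right)} \left(-2292\right) = \left(- \frac{5}{\left(2 + 0\right)^{2}} - \frac{4}{-8}\right) \left(-2292\right) = \left(- \frac{5}{2^{2}} - - \frac{1}{2}\right) \left(-2292\right) = \left(- \frac{5}{4} + \frac{1}{2}\right) \left(-2292\right) = \left(- \frac{3}{4}\right) \left(-2292\right) = 1719$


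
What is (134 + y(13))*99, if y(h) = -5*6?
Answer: 10296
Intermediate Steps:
y(h) = -30
(134 + y(13))*99 = (134 - 30)*99 = 104*99 = 10296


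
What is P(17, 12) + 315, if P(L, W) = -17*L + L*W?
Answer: 230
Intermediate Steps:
P(17, 12) + 315 = 17*(-17 + 12) + 315 = 17*(-5) + 315 = -85 + 315 = 230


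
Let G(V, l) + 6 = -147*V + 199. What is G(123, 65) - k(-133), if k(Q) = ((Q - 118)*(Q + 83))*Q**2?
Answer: -222014838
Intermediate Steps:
G(V, l) = 193 - 147*V (G(V, l) = -6 + (-147*V + 199) = -6 + (199 - 147*V) = 193 - 147*V)
k(Q) = Q**2*(-118 + Q)*(83 + Q) (k(Q) = ((-118 + Q)*(83 + Q))*Q**2 = Q**2*(-118 + Q)*(83 + Q))
G(123, 65) - k(-133) = (193 - 147*123) - (-133)**2*(-9794 + (-133)**2 - 35*(-133)) = (193 - 18081) - 17689*(-9794 + 17689 + 4655) = -17888 - 17689*12550 = -17888 - 1*221996950 = -17888 - 221996950 = -222014838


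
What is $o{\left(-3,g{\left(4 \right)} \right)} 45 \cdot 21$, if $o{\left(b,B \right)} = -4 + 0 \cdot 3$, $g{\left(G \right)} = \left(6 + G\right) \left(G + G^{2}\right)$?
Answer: $-3780$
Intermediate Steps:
$o{\left(b,B \right)} = -4$ ($o{\left(b,B \right)} = -4 + 0 = -4$)
$o{\left(-3,g{\left(4 \right)} \right)} 45 \cdot 21 = \left(-4\right) 45 \cdot 21 = \left(-180\right) 21 = -3780$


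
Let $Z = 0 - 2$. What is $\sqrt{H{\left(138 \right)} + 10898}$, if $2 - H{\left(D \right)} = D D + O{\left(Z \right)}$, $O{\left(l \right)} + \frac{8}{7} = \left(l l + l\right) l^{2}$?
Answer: $\frac{4 i \sqrt{24962}}{7} \approx 90.282 i$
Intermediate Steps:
$Z = -2$
$O{\left(l \right)} = - \frac{8}{7} + l^{2} \left(l + l^{2}\right)$ ($O{\left(l \right)} = - \frac{8}{7} + \left(l l + l\right) l^{2} = - \frac{8}{7} + \left(l^{2} + l\right) l^{2} = - \frac{8}{7} + \left(l + l^{2}\right) l^{2} = - \frac{8}{7} + l^{2} \left(l + l^{2}\right)$)
$H{\left(D \right)} = - \frac{34}{7} - D^{2}$ ($H{\left(D \right)} = 2 - \left(D D + \left(- \frac{8}{7} + \left(-2\right)^{3} + \left(-2\right)^{4}\right)\right) = 2 - \left(D^{2} - - \frac{48}{7}\right) = 2 - \left(D^{2} + \frac{48}{7}\right) = 2 - \left(\frac{48}{7} + D^{2}\right) = - \frac{34}{7} - D^{2}$)
$\sqrt{H{\left(138 \right)} + 10898} = \sqrt{\left(- \frac{34}{7} - 138^{2}\right) + 10898} = \sqrt{\left(- \frac{34}{7} - 19044\right) + 10898} = \sqrt{- \frac{133342}{7} + 10898} = \sqrt{- \frac{57056}{7}} = \frac{4 i \sqrt{24962}}{7}$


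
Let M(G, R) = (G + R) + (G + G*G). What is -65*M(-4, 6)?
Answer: -910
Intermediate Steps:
M(G, R) = R + G² + 2*G (M(G, R) = (G + R) + (G + G²) = R + G² + 2*G)
-65*M(-4, 6) = -65*(6 + (-4)² + 2*(-4)) = -65*(6 + 16 - 8) = -65*14 = -910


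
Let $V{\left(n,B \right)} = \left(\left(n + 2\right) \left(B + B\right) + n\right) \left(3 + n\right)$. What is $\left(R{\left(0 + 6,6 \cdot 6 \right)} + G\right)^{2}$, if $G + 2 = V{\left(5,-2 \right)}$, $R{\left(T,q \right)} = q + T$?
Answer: $20736$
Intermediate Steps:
$R{\left(T,q \right)} = T + q$
$V{\left(n,B \right)} = \left(3 + n\right) \left(n + 2 B \left(2 + n\right)\right)$ ($V{\left(n,B \right)} = \left(\left(2 + n\right) 2 B + n\right) \left(3 + n\right) = \left(2 B \left(2 + n\right) + n\right) \left(3 + n\right) = \left(n + 2 B \left(2 + n\right)\right) \left(3 + n\right) = \left(3 + n\right) \left(n + 2 B \left(2 + n\right)\right)$)
$G = -186$ ($G = -2 + \left(5^{2} + 3 \cdot 5 + 12 \left(-2\right) + 2 \left(-2\right) 5^{2} + 10 \left(-2\right) 5\right) = -2 + \left(25 + 15 - 24 + 2 \left(-2\right) 25 - 100\right) = -2 - 184 = -186$)
$\left(R{\left(0 + 6,6 \cdot 6 \right)} + G\right)^{2} = \left(\left(\left(0 + 6\right) + 6 \cdot 6\right) - 186\right)^{2} = \left(\left(6 + 36\right) - 186\right)^{2} = \left(42 - 186\right)^{2} = \left(-144\right)^{2} = 20736$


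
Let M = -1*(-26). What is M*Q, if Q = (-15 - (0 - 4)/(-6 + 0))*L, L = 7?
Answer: -8554/3 ≈ -2851.3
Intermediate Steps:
M = 26
Q = -329/3 (Q = (-15 - (0 - 4)/(-6 + 0))*7 = (-15 - (-4)/(-6))*7 = (-15 - (-4)*(-1)/6)*7 = (-15 - 1*⅔)*7 = (-15 - ⅔)*7 = -47/3*7 = -329/3 ≈ -109.67)
M*Q = 26*(-329/3) = -8554/3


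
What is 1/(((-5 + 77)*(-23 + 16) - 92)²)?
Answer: 1/355216 ≈ 2.8152e-6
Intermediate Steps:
1/(((-5 + 77)*(-23 + 16) - 92)²) = 1/((72*(-7) - 92)²) = 1/((-504 - 92)²) = 1/((-596)²) = 1/355216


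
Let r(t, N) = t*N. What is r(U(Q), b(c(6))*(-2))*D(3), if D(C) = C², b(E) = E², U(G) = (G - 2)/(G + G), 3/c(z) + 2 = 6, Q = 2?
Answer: 0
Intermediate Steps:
c(z) = ¾ (c(z) = 3/(-2 + 6) = 3/4 = 3*(¼) = ¾)
U(G) = (-2 + G)/(2*G) (U(G) = (-2 + G)/((2*G)) = (-2 + G)*(1/(2*G)) = (-2 + G)/(2*G))
r(t, N) = N*t
r(U(Q), b(c(6))*(-2))*D(3) = (((¾)²*(-2))*((½)*(-2 + 2)/2))*3² = (((9/16)*(-2))*((½)*(½)*0))*9 = -9/8*0*9 = 0*9 = 0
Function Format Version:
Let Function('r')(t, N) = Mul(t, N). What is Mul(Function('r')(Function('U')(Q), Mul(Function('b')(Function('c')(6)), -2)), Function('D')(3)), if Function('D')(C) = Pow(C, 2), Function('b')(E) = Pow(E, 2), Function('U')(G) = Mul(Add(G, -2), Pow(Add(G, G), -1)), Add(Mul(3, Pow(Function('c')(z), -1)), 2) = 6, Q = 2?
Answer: 0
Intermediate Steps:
Function('c')(z) = Rational(3, 4) (Function('c')(z) = Mul(3, Pow(Add(-2, 6), -1)) = Mul(3, Pow(4, -1)) = Mul(3, Rational(1, 4)) = Rational(3, 4))
Function('U')(G) = Mul(Rational(1, 2), Pow(G, -1), Add(-2, G)) (Function('U')(G) = Mul(Add(-2, G), Pow(Mul(2, G), -1)) = Mul(Add(-2, G), Mul(Rational(1, 2), Pow(G, -1))) = Mul(Rational(1, 2), Pow(G, -1), Add(-2, G)))
Function('r')(t, N) = Mul(N, t)
Mul(Function('r')(Function('U')(Q), Mul(Function('b')(Function('c')(6)), -2)), Function('D')(3)) = Mul(Mul(Mul(Pow(Rational(3, 4), 2), -2), Mul(Rational(1, 2), Pow(2, -1), Add(-2, 2))), Pow(3, 2)) = Mul(Mul(Mul(Rational(9, 16), -2), Mul(Rational(1, 2), Rational(1, 2), 0)), 9) = Mul(Mul(Rational(-9, 8), 0), 9) = Mul(0, 9) = 0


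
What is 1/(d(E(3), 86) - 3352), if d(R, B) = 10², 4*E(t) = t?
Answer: -1/3252 ≈ -0.00030750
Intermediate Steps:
E(t) = t/4
d(R, B) = 100
1/(d(E(3), 86) - 3352) = 1/(100 - 3352) = 1/(-3252) = -1/3252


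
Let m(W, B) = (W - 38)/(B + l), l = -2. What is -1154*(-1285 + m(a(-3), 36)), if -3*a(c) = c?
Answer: 25230479/17 ≈ 1.4841e+6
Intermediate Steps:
a(c) = -c/3
m(W, B) = (-38 + W)/(-2 + B) (m(W, B) = (W - 38)/(B - 2) = (-38 + W)/(-2 + B))
-1154*(-1285 + m(a(-3), 36)) = -1154*(-1285 + (-38 - ⅓*(-3))/(-2 + 36)) = -1154*(-1285 + (-38 + 1)/34) = -1154*(-1285 + (1/34)*(-37)) = -1154*(-1285 - 37/34) = -1154*(-43727/34) = 25230479/17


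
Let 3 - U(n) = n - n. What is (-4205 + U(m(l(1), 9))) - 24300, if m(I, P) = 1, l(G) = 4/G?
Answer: -28502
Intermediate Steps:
U(n) = 3 (U(n) = 3 - (n - n) = 3 - 1*0 = 3 + 0 = 3)
(-4205 + U(m(l(1), 9))) - 24300 = (-4205 + 3) - 24300 = -4202 - 24300 = -28502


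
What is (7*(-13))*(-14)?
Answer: 1274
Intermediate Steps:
(7*(-13))*(-14) = -91*(-14) = 1274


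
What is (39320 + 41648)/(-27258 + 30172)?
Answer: 40484/1457 ≈ 27.786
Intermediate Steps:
(39320 + 41648)/(-27258 + 30172) = 80968/2914 = 80968*(1/2914) = 40484/1457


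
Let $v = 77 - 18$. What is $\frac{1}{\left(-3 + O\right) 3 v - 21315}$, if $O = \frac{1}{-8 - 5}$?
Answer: $- \frac{13}{284175} \approx -4.5746 \cdot 10^{-5}$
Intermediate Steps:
$O = - \frac{1}{13}$ ($O = \frac{1}{-13} = - \frac{1}{13} \approx -0.076923$)
$v = 59$
$\frac{1}{\left(-3 + O\right) 3 v - 21315} = \frac{1}{\left(-3 - \frac{1}{13}\right) 3 \cdot 59 - 21315} = \frac{1}{\left(- \frac{40}{13}\right) 3 \cdot 59 - 21315} = \frac{1}{\left(- \frac{120}{13}\right) 59 - 21315} = \frac{1}{- \frac{7080}{13} - 21315} = \frac{1}{- \frac{284175}{13}} = - \frac{13}{284175}$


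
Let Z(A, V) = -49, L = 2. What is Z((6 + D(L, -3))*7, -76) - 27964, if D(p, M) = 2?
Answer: -28013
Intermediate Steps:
Z((6 + D(L, -3))*7, -76) - 27964 = -49 - 27964 = -28013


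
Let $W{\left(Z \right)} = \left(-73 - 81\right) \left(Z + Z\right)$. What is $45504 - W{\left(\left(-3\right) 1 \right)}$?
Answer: $44580$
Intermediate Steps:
$W{\left(Z \right)} = - 308 Z$ ($W{\left(Z \right)} = - 154 \cdot 2 Z = - 308 Z$)
$45504 - W{\left(\left(-3\right) 1 \right)} = 45504 - - 308 \left(\left(-3\right) 1\right) = 45504 - \left(-308\right) \left(-3\right) = 45504 - 924 = 44580$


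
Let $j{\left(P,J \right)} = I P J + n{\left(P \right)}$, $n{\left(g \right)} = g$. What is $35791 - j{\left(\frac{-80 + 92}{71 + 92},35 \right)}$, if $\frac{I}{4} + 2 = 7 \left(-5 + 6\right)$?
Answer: $\frac{5825521}{163} \approx 35739.0$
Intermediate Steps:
$I = 20$ ($I = -8 + 4 \cdot 7 \left(-5 + 6\right) = -8 + 4 \cdot 7 \cdot 1 = -8 + 4 \cdot 7 = -8 + 28 = 20$)
$j{\left(P,J \right)} = P + 20 J P$ ($j{\left(P,J \right)} = 20 P J + P = 20 J P + P = P + 20 J P$)
$35791 - j{\left(\frac{-80 + 92}{71 + 92},35 \right)} = 35791 - \frac{-80 + 92}{71 + 92} \left(1 + 20 \cdot 35\right) = 35791 - \frac{12}{163} \left(1 + 700\right) = 35791 - 12 \cdot \frac{1}{163} \cdot 701 = 35791 - \frac{12}{163} \cdot 701 = 35791 - \frac{8412}{163} = \frac{5825521}{163}$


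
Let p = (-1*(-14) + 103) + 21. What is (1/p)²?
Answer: 1/19044 ≈ 5.2510e-5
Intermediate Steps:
p = 138 (p = (14 + 103) + 21 = 117 + 21 = 138)
(1/p)² = (1/138)² = 1/19044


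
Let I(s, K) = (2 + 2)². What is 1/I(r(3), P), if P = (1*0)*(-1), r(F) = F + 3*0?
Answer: 1/16 ≈ 0.062500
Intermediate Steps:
r(F) = F (r(F) = F + 0 = F)
P = 0 (P = 0*(-1) = 0)
I(s, K) = 16 (I(s, K) = 4² = 16)
1/I(r(3), P) = 1/16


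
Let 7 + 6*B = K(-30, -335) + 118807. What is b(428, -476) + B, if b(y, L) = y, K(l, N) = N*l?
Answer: 21903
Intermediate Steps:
B = 21475 (B = -7/6 + (-335*(-30) + 118807)/6 = -7/6 + (10050 + 118807)/6 = -7/6 + (1/6)*128857 = -7/6 + 128857/6 = 21475)
b(428, -476) + B = 428 + 21475 = 21903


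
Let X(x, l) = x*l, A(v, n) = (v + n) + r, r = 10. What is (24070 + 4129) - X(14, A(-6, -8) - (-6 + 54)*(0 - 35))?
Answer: 4735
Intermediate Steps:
A(v, n) = 10 + n + v (A(v, n) = (v + n) + 10 = (n + v) + 10 = 10 + n + v)
X(x, l) = l*x
(24070 + 4129) - X(14, A(-6, -8) - (-6 + 54)*(0 - 35)) = (24070 + 4129) - ((10 - 8 - 6) - (-6 + 54)*(0 - 35))*14 = 28199 - (-4 - 48*(-35))*14 = 28199 - (-4 - 1*(-1680))*14 = 28199 - (-4 + 1680)*14 = 28199 - 1676*14 = 28199 - 1*23464 = 28199 - 23464 = 4735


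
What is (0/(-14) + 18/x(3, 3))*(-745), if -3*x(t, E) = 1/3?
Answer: 120690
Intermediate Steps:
x(t, E) = -⅑ (x(t, E) = -⅓/3 = -⅓*⅓ = -⅑)
(0/(-14) + 18/x(3, 3))*(-745) = (0/(-14) + 18/(-⅑))*(-745) = (0*(-1/14) + 18*(-9))*(-745) = (0 - 162)*(-745) = -162*(-745) = 120690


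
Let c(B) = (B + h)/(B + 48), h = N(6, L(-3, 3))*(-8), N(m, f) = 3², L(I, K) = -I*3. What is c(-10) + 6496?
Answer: 123383/19 ≈ 6493.8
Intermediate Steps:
L(I, K) = -3*I
N(m, f) = 9
h = -72 (h = 9*(-8) = -72)
c(B) = (-72 + B)/(48 + B) (c(B) = (B - 72)/(B + 48) = (-72 + B)/(48 + B))
c(-10) + 6496 = (-72 - 10)/(48 - 10) + 6496 = -82/38 + 6496 = (1/38)*(-82) + 6496 = -41/19 + 6496 = 123383/19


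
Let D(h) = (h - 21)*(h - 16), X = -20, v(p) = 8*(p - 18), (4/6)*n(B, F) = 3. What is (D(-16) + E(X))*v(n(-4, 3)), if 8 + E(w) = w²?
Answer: -170208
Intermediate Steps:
n(B, F) = 9/2 (n(B, F) = (3/2)*3 = 9/2)
v(p) = -144 + 8*p (v(p) = 8*(-18 + p) = -144 + 8*p)
E(w) = -8 + w²
D(h) = (-21 + h)*(-16 + h)
(D(-16) + E(X))*v(n(-4, 3)) = ((336 + (-16)² - 37*(-16)) + (-8 + (-20)²))*(-144 + 8*(9/2)) = ((336 + 256 + 592) + (-8 + 400))*(-144 + 36) = (1184 + 392)*(-108) = 1576*(-108) = -170208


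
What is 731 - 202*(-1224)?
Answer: 247979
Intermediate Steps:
731 - 202*(-1224) = 731 + 247248 = 247979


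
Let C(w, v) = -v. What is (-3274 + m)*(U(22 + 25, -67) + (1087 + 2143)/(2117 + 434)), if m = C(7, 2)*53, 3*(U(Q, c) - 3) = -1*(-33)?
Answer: -131630720/2551 ≈ -51600.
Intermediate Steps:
U(Q, c) = 14 (U(Q, c) = 3 + (-1*(-33))/3 = 3 + (⅓)*33 = 3 + 11 = 14)
m = -106 (m = -1*2*53 = -2*53 = -106)
(-3274 + m)*(U(22 + 25, -67) + (1087 + 2143)/(2117 + 434)) = (-3274 - 106)*(14 + (1087 + 2143)/(2117 + 434)) = -3380*(14 + 3230/2551) = -3380*38944/2551 = -131630720/2551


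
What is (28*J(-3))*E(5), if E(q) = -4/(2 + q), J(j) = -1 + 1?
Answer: 0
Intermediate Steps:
J(j) = 0
(28*J(-3))*E(5) = (28*0)*(-4/(2 + 5)) = 0*(-4/7) = 0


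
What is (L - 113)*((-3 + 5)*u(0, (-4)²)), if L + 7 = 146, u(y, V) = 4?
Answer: 208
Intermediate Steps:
L = 139 (L = -7 + 146 = 139)
(L - 113)*((-3 + 5)*u(0, (-4)²)) = (139 - 113)*((-3 + 5)*4) = 26*(2*4) = 26*8 = 208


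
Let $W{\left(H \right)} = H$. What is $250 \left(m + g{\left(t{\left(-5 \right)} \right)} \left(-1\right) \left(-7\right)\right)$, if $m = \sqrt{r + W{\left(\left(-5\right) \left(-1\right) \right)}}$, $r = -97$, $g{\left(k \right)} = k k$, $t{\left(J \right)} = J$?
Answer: $43750 + 500 i \sqrt{23} \approx 43750.0 + 2397.9 i$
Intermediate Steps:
$g{\left(k \right)} = k^{2}$
$m = 2 i \sqrt{23}$ ($m = \sqrt{-97 - -5} = \sqrt{-97 + 5} = \sqrt{-92} = 2 i \sqrt{23} \approx 9.5917 i$)
$250 \left(m + g{\left(t{\left(-5 \right)} \right)} \left(-1\right) \left(-7\right)\right) = 250 \left(2 i \sqrt{23} + \left(-5\right)^{2} \left(-1\right) \left(-7\right)\right) = 250 \left(2 i \sqrt{23} + 25 \left(-1\right) \left(-7\right)\right) = 250 \left(2 i \sqrt{23} - -175\right) = 250 \left(2 i \sqrt{23} + 175\right) = 250 \left(175 + 2 i \sqrt{23}\right) = 43750 + 500 i \sqrt{23}$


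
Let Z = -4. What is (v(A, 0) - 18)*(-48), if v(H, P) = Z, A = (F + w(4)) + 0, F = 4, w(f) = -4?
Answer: 1056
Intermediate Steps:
A = 0 (A = (4 - 4) + 0 = 0 + 0 = 0)
v(H, P) = -4
(v(A, 0) - 18)*(-48) = (-4 - 18)*(-48) = -22*(-48) = 1056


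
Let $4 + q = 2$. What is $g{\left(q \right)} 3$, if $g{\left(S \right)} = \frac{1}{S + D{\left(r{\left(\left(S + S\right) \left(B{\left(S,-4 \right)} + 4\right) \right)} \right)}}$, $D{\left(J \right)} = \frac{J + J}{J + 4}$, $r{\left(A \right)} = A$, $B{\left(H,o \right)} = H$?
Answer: $\frac{3}{2} \approx 1.5$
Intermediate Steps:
$q = -2$ ($q = -4 + 2 = -2$)
$D{\left(J \right)} = \frac{2 J}{4 + J}$
$g{\left(S \right)} = \frac{1}{S + \frac{4 S \left(4 + S\right)}{4 + 2 S \left(4 + S\right)}}$ ($g{\left(S \right)} = \frac{1}{S + \frac{2 \left(S + S\right) \left(S + 4\right)}{4 + \left(S + S\right) \left(S + 4\right)}} = \frac{1}{S + \frac{2 \cdot 2 S \left(4 + S\right)}{4 + 2 S \left(4 + S\right)}} = \frac{1}{S + \frac{4 S \left(4 + S\right)}{4 + 2 S \left(4 + S\right)}}$)
$g{\left(q \right)} 3 = \frac{2 - 2 \left(4 - 2\right)}{\left(-2\right) \left(10 + 2 \left(-2\right) - 2 \left(4 - 2\right)\right)} 3 = - \frac{2 - 4}{2 \left(10 - 4 - 4\right)} 3 = \left(- \frac{1}{2}\right) \frac{1}{2} \left(-2\right) 3 = \frac{1}{2} \cdot 3 = \frac{3}{2}$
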